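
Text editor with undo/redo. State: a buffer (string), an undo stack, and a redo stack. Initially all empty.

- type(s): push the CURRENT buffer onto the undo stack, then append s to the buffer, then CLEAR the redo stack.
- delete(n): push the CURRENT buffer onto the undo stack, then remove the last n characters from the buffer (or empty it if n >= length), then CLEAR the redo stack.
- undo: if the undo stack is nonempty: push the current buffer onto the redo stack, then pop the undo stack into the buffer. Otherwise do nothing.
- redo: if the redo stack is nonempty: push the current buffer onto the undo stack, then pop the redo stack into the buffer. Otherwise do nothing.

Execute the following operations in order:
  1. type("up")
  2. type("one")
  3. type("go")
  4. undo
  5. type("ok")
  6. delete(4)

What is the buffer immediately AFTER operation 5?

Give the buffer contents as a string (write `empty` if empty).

Answer: uponeok

Derivation:
After op 1 (type): buf='up' undo_depth=1 redo_depth=0
After op 2 (type): buf='upone' undo_depth=2 redo_depth=0
After op 3 (type): buf='uponego' undo_depth=3 redo_depth=0
After op 4 (undo): buf='upone' undo_depth=2 redo_depth=1
After op 5 (type): buf='uponeok' undo_depth=3 redo_depth=0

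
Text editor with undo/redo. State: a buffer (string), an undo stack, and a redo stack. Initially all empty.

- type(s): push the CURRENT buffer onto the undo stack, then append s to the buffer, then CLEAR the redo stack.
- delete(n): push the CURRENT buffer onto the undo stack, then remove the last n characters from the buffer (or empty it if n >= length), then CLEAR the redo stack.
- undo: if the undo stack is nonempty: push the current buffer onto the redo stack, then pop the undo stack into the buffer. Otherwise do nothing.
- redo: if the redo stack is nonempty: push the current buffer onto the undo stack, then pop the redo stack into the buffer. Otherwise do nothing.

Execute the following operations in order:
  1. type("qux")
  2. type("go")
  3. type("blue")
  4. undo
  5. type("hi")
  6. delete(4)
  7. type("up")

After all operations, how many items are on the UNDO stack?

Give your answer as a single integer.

After op 1 (type): buf='qux' undo_depth=1 redo_depth=0
After op 2 (type): buf='quxgo' undo_depth=2 redo_depth=0
After op 3 (type): buf='quxgoblue' undo_depth=3 redo_depth=0
After op 4 (undo): buf='quxgo' undo_depth=2 redo_depth=1
After op 5 (type): buf='quxgohi' undo_depth=3 redo_depth=0
After op 6 (delete): buf='qux' undo_depth=4 redo_depth=0
After op 7 (type): buf='quxup' undo_depth=5 redo_depth=0

Answer: 5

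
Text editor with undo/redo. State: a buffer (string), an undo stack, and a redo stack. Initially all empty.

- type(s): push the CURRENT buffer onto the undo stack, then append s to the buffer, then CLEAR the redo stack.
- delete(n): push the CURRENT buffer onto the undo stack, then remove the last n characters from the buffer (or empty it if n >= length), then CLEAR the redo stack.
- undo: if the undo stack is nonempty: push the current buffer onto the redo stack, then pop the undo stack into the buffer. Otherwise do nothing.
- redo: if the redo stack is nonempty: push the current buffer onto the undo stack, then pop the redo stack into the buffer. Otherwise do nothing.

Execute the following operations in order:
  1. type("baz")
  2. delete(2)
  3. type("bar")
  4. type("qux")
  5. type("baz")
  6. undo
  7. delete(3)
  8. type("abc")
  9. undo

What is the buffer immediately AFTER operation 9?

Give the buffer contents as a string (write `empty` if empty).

Answer: bbar

Derivation:
After op 1 (type): buf='baz' undo_depth=1 redo_depth=0
After op 2 (delete): buf='b' undo_depth=2 redo_depth=0
After op 3 (type): buf='bbar' undo_depth=3 redo_depth=0
After op 4 (type): buf='bbarqux' undo_depth=4 redo_depth=0
After op 5 (type): buf='bbarquxbaz' undo_depth=5 redo_depth=0
After op 6 (undo): buf='bbarqux' undo_depth=4 redo_depth=1
After op 7 (delete): buf='bbar' undo_depth=5 redo_depth=0
After op 8 (type): buf='bbarabc' undo_depth=6 redo_depth=0
After op 9 (undo): buf='bbar' undo_depth=5 redo_depth=1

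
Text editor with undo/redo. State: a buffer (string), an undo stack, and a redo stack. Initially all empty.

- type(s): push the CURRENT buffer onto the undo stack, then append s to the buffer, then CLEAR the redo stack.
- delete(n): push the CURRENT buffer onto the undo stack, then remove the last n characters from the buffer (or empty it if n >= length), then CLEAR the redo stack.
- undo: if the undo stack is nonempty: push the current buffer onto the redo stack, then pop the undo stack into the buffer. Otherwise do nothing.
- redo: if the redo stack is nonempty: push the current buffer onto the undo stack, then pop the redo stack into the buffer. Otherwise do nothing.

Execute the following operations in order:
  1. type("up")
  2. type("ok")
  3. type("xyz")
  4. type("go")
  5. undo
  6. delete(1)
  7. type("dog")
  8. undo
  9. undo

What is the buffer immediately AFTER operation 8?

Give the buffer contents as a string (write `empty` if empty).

After op 1 (type): buf='up' undo_depth=1 redo_depth=0
After op 2 (type): buf='upok' undo_depth=2 redo_depth=0
After op 3 (type): buf='upokxyz' undo_depth=3 redo_depth=0
After op 4 (type): buf='upokxyzgo' undo_depth=4 redo_depth=0
After op 5 (undo): buf='upokxyz' undo_depth=3 redo_depth=1
After op 6 (delete): buf='upokxy' undo_depth=4 redo_depth=0
After op 7 (type): buf='upokxydog' undo_depth=5 redo_depth=0
After op 8 (undo): buf='upokxy' undo_depth=4 redo_depth=1

Answer: upokxy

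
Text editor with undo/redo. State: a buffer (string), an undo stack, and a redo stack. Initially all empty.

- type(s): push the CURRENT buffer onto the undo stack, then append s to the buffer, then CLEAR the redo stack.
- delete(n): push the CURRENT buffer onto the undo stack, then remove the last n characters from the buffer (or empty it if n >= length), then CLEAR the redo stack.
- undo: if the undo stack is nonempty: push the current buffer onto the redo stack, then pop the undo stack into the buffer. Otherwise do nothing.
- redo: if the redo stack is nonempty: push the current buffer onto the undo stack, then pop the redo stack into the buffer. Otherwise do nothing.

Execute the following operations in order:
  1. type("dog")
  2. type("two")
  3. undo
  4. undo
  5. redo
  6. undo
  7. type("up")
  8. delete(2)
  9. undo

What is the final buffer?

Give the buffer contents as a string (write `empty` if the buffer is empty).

Answer: up

Derivation:
After op 1 (type): buf='dog' undo_depth=1 redo_depth=0
After op 2 (type): buf='dogtwo' undo_depth=2 redo_depth=0
After op 3 (undo): buf='dog' undo_depth=1 redo_depth=1
After op 4 (undo): buf='(empty)' undo_depth=0 redo_depth=2
After op 5 (redo): buf='dog' undo_depth=1 redo_depth=1
After op 6 (undo): buf='(empty)' undo_depth=0 redo_depth=2
After op 7 (type): buf='up' undo_depth=1 redo_depth=0
After op 8 (delete): buf='(empty)' undo_depth=2 redo_depth=0
After op 9 (undo): buf='up' undo_depth=1 redo_depth=1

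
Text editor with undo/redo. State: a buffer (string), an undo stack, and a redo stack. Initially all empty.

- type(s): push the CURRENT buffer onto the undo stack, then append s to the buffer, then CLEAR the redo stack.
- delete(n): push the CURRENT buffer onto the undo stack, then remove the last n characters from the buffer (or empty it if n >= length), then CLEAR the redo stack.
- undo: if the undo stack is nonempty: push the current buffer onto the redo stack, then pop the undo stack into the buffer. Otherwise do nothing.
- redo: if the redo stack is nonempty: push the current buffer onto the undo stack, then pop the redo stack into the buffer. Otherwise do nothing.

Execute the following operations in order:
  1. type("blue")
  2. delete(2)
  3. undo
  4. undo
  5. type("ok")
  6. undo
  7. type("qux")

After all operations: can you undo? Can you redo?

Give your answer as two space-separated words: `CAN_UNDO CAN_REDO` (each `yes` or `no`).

Answer: yes no

Derivation:
After op 1 (type): buf='blue' undo_depth=1 redo_depth=0
After op 2 (delete): buf='bl' undo_depth=2 redo_depth=0
After op 3 (undo): buf='blue' undo_depth=1 redo_depth=1
After op 4 (undo): buf='(empty)' undo_depth=0 redo_depth=2
After op 5 (type): buf='ok' undo_depth=1 redo_depth=0
After op 6 (undo): buf='(empty)' undo_depth=0 redo_depth=1
After op 7 (type): buf='qux' undo_depth=1 redo_depth=0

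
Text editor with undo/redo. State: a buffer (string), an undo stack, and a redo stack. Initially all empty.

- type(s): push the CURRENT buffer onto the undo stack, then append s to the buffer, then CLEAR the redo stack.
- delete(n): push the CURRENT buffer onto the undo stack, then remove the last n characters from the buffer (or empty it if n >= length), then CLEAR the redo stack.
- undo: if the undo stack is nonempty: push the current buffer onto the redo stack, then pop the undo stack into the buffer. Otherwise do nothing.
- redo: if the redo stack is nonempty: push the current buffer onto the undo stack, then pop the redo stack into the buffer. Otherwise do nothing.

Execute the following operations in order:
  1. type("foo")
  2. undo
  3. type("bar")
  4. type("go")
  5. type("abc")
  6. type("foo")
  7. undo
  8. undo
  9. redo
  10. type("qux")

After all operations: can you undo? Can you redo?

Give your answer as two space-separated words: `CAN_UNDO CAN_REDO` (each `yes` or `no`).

After op 1 (type): buf='foo' undo_depth=1 redo_depth=0
After op 2 (undo): buf='(empty)' undo_depth=0 redo_depth=1
After op 3 (type): buf='bar' undo_depth=1 redo_depth=0
After op 4 (type): buf='bargo' undo_depth=2 redo_depth=0
After op 5 (type): buf='bargoabc' undo_depth=3 redo_depth=0
After op 6 (type): buf='bargoabcfoo' undo_depth=4 redo_depth=0
After op 7 (undo): buf='bargoabc' undo_depth=3 redo_depth=1
After op 8 (undo): buf='bargo' undo_depth=2 redo_depth=2
After op 9 (redo): buf='bargoabc' undo_depth=3 redo_depth=1
After op 10 (type): buf='bargoabcqux' undo_depth=4 redo_depth=0

Answer: yes no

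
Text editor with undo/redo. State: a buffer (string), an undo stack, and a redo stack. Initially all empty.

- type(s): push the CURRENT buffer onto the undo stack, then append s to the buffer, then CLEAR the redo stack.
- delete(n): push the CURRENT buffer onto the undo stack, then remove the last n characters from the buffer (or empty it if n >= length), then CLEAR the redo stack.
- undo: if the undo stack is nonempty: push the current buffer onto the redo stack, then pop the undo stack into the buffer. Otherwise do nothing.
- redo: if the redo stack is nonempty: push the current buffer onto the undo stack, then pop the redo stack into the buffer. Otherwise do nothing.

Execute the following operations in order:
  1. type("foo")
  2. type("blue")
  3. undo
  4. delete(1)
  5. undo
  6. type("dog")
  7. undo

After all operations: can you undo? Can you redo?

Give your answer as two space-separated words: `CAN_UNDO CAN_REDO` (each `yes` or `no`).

Answer: yes yes

Derivation:
After op 1 (type): buf='foo' undo_depth=1 redo_depth=0
After op 2 (type): buf='fooblue' undo_depth=2 redo_depth=0
After op 3 (undo): buf='foo' undo_depth=1 redo_depth=1
After op 4 (delete): buf='fo' undo_depth=2 redo_depth=0
After op 5 (undo): buf='foo' undo_depth=1 redo_depth=1
After op 6 (type): buf='foodog' undo_depth=2 redo_depth=0
After op 7 (undo): buf='foo' undo_depth=1 redo_depth=1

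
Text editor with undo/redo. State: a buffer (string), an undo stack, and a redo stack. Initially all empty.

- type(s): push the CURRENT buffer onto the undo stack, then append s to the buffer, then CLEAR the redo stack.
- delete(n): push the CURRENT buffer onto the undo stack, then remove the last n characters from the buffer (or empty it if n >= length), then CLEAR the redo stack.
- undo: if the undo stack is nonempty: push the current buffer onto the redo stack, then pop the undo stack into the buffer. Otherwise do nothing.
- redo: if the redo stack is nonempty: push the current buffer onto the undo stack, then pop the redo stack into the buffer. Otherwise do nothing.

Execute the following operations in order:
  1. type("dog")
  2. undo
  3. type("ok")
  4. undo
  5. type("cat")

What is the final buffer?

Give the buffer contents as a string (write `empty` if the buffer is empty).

Answer: cat

Derivation:
After op 1 (type): buf='dog' undo_depth=1 redo_depth=0
After op 2 (undo): buf='(empty)' undo_depth=0 redo_depth=1
After op 3 (type): buf='ok' undo_depth=1 redo_depth=0
After op 4 (undo): buf='(empty)' undo_depth=0 redo_depth=1
After op 5 (type): buf='cat' undo_depth=1 redo_depth=0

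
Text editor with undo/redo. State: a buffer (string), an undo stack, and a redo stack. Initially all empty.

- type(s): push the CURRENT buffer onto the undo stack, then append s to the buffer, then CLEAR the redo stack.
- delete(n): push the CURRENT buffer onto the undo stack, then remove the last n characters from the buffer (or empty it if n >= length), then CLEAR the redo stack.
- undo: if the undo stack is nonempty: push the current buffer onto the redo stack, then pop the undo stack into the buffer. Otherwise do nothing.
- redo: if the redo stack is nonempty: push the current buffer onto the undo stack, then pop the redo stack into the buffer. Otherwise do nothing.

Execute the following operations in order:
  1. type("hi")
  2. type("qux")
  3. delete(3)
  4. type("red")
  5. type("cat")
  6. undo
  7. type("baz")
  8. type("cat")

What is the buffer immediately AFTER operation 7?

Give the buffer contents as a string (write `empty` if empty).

Answer: hiredbaz

Derivation:
After op 1 (type): buf='hi' undo_depth=1 redo_depth=0
After op 2 (type): buf='hiqux' undo_depth=2 redo_depth=0
After op 3 (delete): buf='hi' undo_depth=3 redo_depth=0
After op 4 (type): buf='hired' undo_depth=4 redo_depth=0
After op 5 (type): buf='hiredcat' undo_depth=5 redo_depth=0
After op 6 (undo): buf='hired' undo_depth=4 redo_depth=1
After op 7 (type): buf='hiredbaz' undo_depth=5 redo_depth=0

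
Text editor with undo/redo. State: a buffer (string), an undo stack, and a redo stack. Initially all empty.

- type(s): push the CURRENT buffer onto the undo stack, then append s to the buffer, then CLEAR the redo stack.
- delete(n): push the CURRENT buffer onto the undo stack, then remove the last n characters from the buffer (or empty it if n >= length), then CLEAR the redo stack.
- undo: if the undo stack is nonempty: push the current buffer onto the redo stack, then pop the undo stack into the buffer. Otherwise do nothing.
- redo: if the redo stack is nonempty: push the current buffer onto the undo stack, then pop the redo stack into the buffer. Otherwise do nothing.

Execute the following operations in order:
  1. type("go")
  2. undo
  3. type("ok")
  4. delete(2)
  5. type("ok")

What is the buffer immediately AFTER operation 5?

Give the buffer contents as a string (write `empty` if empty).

Answer: ok

Derivation:
After op 1 (type): buf='go' undo_depth=1 redo_depth=0
After op 2 (undo): buf='(empty)' undo_depth=0 redo_depth=1
After op 3 (type): buf='ok' undo_depth=1 redo_depth=0
After op 4 (delete): buf='(empty)' undo_depth=2 redo_depth=0
After op 5 (type): buf='ok' undo_depth=3 redo_depth=0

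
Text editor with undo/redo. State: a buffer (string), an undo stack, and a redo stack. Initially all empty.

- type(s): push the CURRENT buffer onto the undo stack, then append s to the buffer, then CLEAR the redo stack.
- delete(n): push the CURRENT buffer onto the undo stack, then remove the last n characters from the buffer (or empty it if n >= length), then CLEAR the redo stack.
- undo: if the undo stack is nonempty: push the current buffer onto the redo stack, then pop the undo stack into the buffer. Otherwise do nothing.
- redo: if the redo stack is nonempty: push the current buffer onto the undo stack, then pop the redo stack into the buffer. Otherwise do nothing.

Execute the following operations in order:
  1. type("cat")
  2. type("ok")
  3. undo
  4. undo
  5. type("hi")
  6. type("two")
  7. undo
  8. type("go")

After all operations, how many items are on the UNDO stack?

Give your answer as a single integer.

Answer: 2

Derivation:
After op 1 (type): buf='cat' undo_depth=1 redo_depth=0
After op 2 (type): buf='catok' undo_depth=2 redo_depth=0
After op 3 (undo): buf='cat' undo_depth=1 redo_depth=1
After op 4 (undo): buf='(empty)' undo_depth=0 redo_depth=2
After op 5 (type): buf='hi' undo_depth=1 redo_depth=0
After op 6 (type): buf='hitwo' undo_depth=2 redo_depth=0
After op 7 (undo): buf='hi' undo_depth=1 redo_depth=1
After op 8 (type): buf='higo' undo_depth=2 redo_depth=0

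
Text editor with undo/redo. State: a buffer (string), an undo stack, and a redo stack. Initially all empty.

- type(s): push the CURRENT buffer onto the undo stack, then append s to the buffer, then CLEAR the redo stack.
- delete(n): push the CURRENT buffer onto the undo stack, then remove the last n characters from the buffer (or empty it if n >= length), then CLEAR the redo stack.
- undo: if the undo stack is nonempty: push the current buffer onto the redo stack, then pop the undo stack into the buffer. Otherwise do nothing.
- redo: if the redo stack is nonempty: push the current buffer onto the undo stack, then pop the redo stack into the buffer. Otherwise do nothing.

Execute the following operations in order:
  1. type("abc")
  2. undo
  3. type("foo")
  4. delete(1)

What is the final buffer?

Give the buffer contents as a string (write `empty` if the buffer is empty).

Answer: fo

Derivation:
After op 1 (type): buf='abc' undo_depth=1 redo_depth=0
After op 2 (undo): buf='(empty)' undo_depth=0 redo_depth=1
After op 3 (type): buf='foo' undo_depth=1 redo_depth=0
After op 4 (delete): buf='fo' undo_depth=2 redo_depth=0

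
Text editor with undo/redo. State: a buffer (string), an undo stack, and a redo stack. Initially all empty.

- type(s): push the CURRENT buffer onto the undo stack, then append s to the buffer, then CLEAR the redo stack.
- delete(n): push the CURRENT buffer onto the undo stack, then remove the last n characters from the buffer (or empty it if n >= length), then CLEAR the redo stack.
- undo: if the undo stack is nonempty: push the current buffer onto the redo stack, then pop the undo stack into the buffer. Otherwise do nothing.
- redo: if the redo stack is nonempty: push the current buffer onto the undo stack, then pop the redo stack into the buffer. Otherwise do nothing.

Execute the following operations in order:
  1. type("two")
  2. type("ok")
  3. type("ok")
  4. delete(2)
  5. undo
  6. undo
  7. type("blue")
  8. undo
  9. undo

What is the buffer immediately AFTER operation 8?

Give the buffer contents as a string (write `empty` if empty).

After op 1 (type): buf='two' undo_depth=1 redo_depth=0
After op 2 (type): buf='twook' undo_depth=2 redo_depth=0
After op 3 (type): buf='twookok' undo_depth=3 redo_depth=0
After op 4 (delete): buf='twook' undo_depth=4 redo_depth=0
After op 5 (undo): buf='twookok' undo_depth=3 redo_depth=1
After op 6 (undo): buf='twook' undo_depth=2 redo_depth=2
After op 7 (type): buf='twookblue' undo_depth=3 redo_depth=0
After op 8 (undo): buf='twook' undo_depth=2 redo_depth=1

Answer: twook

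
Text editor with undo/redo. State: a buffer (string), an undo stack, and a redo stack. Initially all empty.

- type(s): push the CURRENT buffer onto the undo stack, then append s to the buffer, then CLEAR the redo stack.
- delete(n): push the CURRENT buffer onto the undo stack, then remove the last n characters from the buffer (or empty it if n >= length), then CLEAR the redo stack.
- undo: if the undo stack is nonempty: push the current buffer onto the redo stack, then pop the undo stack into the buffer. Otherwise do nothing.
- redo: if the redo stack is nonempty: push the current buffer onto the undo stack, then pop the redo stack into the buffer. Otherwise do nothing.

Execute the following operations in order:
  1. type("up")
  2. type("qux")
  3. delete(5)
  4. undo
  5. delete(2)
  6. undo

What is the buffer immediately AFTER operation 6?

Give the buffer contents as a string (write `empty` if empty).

After op 1 (type): buf='up' undo_depth=1 redo_depth=0
After op 2 (type): buf='upqux' undo_depth=2 redo_depth=0
After op 3 (delete): buf='(empty)' undo_depth=3 redo_depth=0
After op 4 (undo): buf='upqux' undo_depth=2 redo_depth=1
After op 5 (delete): buf='upq' undo_depth=3 redo_depth=0
After op 6 (undo): buf='upqux' undo_depth=2 redo_depth=1

Answer: upqux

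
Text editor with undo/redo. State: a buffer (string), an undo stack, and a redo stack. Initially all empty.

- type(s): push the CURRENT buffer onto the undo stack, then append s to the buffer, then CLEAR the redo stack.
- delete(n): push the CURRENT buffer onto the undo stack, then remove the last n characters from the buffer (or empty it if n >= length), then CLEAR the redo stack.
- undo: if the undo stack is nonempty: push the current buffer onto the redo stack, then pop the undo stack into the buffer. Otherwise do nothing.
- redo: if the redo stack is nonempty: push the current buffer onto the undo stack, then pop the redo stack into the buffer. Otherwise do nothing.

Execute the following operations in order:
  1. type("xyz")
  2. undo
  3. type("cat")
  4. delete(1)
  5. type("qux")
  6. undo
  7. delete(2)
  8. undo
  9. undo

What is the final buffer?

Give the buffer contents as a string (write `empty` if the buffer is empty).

After op 1 (type): buf='xyz' undo_depth=1 redo_depth=0
After op 2 (undo): buf='(empty)' undo_depth=0 redo_depth=1
After op 3 (type): buf='cat' undo_depth=1 redo_depth=0
After op 4 (delete): buf='ca' undo_depth=2 redo_depth=0
After op 5 (type): buf='caqux' undo_depth=3 redo_depth=0
After op 6 (undo): buf='ca' undo_depth=2 redo_depth=1
After op 7 (delete): buf='(empty)' undo_depth=3 redo_depth=0
After op 8 (undo): buf='ca' undo_depth=2 redo_depth=1
After op 9 (undo): buf='cat' undo_depth=1 redo_depth=2

Answer: cat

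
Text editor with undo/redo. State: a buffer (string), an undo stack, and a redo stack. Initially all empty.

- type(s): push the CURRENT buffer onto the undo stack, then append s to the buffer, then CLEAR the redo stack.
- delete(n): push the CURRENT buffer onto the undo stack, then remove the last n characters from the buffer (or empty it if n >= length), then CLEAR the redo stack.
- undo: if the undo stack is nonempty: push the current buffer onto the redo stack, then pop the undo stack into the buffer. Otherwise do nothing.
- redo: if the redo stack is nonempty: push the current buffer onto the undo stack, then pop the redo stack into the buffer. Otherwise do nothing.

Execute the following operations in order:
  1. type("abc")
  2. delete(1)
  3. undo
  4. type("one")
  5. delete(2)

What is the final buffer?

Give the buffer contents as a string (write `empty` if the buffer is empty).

Answer: abco

Derivation:
After op 1 (type): buf='abc' undo_depth=1 redo_depth=0
After op 2 (delete): buf='ab' undo_depth=2 redo_depth=0
After op 3 (undo): buf='abc' undo_depth=1 redo_depth=1
After op 4 (type): buf='abcone' undo_depth=2 redo_depth=0
After op 5 (delete): buf='abco' undo_depth=3 redo_depth=0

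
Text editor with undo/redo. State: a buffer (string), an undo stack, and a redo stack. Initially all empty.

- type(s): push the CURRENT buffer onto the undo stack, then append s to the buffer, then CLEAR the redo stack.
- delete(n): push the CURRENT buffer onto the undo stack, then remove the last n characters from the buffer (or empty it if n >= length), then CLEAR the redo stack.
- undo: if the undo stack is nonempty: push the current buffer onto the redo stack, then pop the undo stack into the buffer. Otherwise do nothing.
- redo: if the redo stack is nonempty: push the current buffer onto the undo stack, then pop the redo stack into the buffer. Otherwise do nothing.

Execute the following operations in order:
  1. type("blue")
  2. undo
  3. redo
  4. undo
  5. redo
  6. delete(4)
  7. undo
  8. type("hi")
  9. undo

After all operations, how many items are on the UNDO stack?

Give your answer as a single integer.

After op 1 (type): buf='blue' undo_depth=1 redo_depth=0
After op 2 (undo): buf='(empty)' undo_depth=0 redo_depth=1
After op 3 (redo): buf='blue' undo_depth=1 redo_depth=0
After op 4 (undo): buf='(empty)' undo_depth=0 redo_depth=1
After op 5 (redo): buf='blue' undo_depth=1 redo_depth=0
After op 6 (delete): buf='(empty)' undo_depth=2 redo_depth=0
After op 7 (undo): buf='blue' undo_depth=1 redo_depth=1
After op 8 (type): buf='bluehi' undo_depth=2 redo_depth=0
After op 9 (undo): buf='blue' undo_depth=1 redo_depth=1

Answer: 1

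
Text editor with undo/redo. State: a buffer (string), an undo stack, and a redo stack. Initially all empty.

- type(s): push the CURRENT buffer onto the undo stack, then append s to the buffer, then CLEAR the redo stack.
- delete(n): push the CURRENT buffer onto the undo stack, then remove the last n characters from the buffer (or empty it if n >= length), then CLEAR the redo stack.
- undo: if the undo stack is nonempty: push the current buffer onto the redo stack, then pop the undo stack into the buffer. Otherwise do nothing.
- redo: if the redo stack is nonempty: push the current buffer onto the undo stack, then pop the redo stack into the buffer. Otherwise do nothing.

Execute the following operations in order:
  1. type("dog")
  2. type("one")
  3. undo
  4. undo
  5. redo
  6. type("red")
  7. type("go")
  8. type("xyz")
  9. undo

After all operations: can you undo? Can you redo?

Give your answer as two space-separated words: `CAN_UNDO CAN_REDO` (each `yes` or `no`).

Answer: yes yes

Derivation:
After op 1 (type): buf='dog' undo_depth=1 redo_depth=0
After op 2 (type): buf='dogone' undo_depth=2 redo_depth=0
After op 3 (undo): buf='dog' undo_depth=1 redo_depth=1
After op 4 (undo): buf='(empty)' undo_depth=0 redo_depth=2
After op 5 (redo): buf='dog' undo_depth=1 redo_depth=1
After op 6 (type): buf='dogred' undo_depth=2 redo_depth=0
After op 7 (type): buf='dogredgo' undo_depth=3 redo_depth=0
After op 8 (type): buf='dogredgoxyz' undo_depth=4 redo_depth=0
After op 9 (undo): buf='dogredgo' undo_depth=3 redo_depth=1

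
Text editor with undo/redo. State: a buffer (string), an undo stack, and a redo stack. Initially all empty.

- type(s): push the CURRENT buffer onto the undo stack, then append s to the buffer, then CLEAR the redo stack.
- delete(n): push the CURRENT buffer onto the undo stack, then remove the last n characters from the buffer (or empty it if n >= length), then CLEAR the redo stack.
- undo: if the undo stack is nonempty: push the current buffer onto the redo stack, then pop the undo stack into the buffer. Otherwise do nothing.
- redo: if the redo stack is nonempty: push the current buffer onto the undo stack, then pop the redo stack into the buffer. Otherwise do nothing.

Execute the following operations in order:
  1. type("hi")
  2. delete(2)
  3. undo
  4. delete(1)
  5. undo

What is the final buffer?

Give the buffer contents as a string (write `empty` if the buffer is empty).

Answer: hi

Derivation:
After op 1 (type): buf='hi' undo_depth=1 redo_depth=0
After op 2 (delete): buf='(empty)' undo_depth=2 redo_depth=0
After op 3 (undo): buf='hi' undo_depth=1 redo_depth=1
After op 4 (delete): buf='h' undo_depth=2 redo_depth=0
After op 5 (undo): buf='hi' undo_depth=1 redo_depth=1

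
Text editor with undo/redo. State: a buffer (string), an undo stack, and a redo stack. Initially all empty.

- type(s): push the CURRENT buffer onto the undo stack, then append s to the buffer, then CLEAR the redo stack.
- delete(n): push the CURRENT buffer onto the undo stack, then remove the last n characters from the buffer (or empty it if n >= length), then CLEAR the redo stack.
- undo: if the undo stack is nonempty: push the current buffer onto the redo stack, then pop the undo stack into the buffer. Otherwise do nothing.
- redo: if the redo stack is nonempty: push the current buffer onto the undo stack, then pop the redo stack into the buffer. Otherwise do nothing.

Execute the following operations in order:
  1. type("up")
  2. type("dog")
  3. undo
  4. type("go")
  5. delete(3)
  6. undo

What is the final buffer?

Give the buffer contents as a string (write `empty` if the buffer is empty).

After op 1 (type): buf='up' undo_depth=1 redo_depth=0
After op 2 (type): buf='updog' undo_depth=2 redo_depth=0
After op 3 (undo): buf='up' undo_depth=1 redo_depth=1
After op 4 (type): buf='upgo' undo_depth=2 redo_depth=0
After op 5 (delete): buf='u' undo_depth=3 redo_depth=0
After op 6 (undo): buf='upgo' undo_depth=2 redo_depth=1

Answer: upgo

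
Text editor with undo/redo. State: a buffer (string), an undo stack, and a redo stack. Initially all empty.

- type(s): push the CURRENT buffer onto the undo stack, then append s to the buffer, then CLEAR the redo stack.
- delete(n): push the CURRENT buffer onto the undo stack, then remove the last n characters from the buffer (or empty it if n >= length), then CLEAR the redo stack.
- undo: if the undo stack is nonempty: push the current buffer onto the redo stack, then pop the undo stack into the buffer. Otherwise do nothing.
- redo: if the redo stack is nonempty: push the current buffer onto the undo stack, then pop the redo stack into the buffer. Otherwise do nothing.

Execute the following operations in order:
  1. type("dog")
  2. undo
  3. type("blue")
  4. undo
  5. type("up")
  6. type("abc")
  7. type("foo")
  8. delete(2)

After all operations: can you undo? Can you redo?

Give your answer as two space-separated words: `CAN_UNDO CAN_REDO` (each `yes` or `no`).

After op 1 (type): buf='dog' undo_depth=1 redo_depth=0
After op 2 (undo): buf='(empty)' undo_depth=0 redo_depth=1
After op 3 (type): buf='blue' undo_depth=1 redo_depth=0
After op 4 (undo): buf='(empty)' undo_depth=0 redo_depth=1
After op 5 (type): buf='up' undo_depth=1 redo_depth=0
After op 6 (type): buf='upabc' undo_depth=2 redo_depth=0
After op 7 (type): buf='upabcfoo' undo_depth=3 redo_depth=0
After op 8 (delete): buf='upabcf' undo_depth=4 redo_depth=0

Answer: yes no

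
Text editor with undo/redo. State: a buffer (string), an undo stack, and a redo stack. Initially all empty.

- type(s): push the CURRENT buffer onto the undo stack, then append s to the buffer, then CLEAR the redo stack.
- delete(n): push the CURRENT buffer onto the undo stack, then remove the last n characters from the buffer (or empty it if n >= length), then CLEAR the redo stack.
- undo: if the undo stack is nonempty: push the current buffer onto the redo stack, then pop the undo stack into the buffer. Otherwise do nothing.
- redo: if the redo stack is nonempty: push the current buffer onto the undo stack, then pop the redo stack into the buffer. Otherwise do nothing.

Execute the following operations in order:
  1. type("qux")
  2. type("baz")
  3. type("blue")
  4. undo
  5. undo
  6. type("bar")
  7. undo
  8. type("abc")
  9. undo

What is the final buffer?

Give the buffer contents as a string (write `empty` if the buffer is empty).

After op 1 (type): buf='qux' undo_depth=1 redo_depth=0
After op 2 (type): buf='quxbaz' undo_depth=2 redo_depth=0
After op 3 (type): buf='quxbazblue' undo_depth=3 redo_depth=0
After op 4 (undo): buf='quxbaz' undo_depth=2 redo_depth=1
After op 5 (undo): buf='qux' undo_depth=1 redo_depth=2
After op 6 (type): buf='quxbar' undo_depth=2 redo_depth=0
After op 7 (undo): buf='qux' undo_depth=1 redo_depth=1
After op 8 (type): buf='quxabc' undo_depth=2 redo_depth=0
After op 9 (undo): buf='qux' undo_depth=1 redo_depth=1

Answer: qux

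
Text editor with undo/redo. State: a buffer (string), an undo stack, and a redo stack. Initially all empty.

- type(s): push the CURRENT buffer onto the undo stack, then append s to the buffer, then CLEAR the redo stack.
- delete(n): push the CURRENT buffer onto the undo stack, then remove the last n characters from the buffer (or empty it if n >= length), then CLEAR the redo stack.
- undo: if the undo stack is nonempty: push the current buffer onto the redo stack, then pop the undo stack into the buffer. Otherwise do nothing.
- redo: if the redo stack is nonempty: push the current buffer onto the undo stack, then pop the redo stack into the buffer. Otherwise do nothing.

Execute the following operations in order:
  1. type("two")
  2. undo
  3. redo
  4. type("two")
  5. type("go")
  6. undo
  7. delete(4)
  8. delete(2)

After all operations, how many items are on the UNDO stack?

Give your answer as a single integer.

After op 1 (type): buf='two' undo_depth=1 redo_depth=0
After op 2 (undo): buf='(empty)' undo_depth=0 redo_depth=1
After op 3 (redo): buf='two' undo_depth=1 redo_depth=0
After op 4 (type): buf='twotwo' undo_depth=2 redo_depth=0
After op 5 (type): buf='twotwogo' undo_depth=3 redo_depth=0
After op 6 (undo): buf='twotwo' undo_depth=2 redo_depth=1
After op 7 (delete): buf='tw' undo_depth=3 redo_depth=0
After op 8 (delete): buf='(empty)' undo_depth=4 redo_depth=0

Answer: 4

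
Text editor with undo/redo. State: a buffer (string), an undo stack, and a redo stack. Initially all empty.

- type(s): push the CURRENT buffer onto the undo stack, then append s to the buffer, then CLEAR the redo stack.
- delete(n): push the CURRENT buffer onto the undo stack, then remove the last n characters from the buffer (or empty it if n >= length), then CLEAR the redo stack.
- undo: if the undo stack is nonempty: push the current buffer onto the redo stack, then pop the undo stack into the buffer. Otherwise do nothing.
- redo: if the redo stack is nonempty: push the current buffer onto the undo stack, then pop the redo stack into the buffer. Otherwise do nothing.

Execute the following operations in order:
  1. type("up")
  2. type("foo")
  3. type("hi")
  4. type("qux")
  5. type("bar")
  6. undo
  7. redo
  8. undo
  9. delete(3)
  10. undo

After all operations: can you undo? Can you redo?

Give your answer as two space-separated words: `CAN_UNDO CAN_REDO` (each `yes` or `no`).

After op 1 (type): buf='up' undo_depth=1 redo_depth=0
After op 2 (type): buf='upfoo' undo_depth=2 redo_depth=0
After op 3 (type): buf='upfoohi' undo_depth=3 redo_depth=0
After op 4 (type): buf='upfoohiqux' undo_depth=4 redo_depth=0
After op 5 (type): buf='upfoohiquxbar' undo_depth=5 redo_depth=0
After op 6 (undo): buf='upfoohiqux' undo_depth=4 redo_depth=1
After op 7 (redo): buf='upfoohiquxbar' undo_depth=5 redo_depth=0
After op 8 (undo): buf='upfoohiqux' undo_depth=4 redo_depth=1
After op 9 (delete): buf='upfoohi' undo_depth=5 redo_depth=0
After op 10 (undo): buf='upfoohiqux' undo_depth=4 redo_depth=1

Answer: yes yes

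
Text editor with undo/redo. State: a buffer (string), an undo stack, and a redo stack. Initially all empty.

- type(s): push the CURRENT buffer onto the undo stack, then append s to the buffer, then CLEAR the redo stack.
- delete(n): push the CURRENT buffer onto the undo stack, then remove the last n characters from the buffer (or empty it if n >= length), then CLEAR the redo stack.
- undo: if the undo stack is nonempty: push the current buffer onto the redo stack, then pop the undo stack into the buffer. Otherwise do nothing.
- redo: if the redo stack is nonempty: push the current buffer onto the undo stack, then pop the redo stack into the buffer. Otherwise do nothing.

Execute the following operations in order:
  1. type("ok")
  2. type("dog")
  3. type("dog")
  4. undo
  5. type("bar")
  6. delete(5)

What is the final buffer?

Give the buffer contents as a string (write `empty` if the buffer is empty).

After op 1 (type): buf='ok' undo_depth=1 redo_depth=0
After op 2 (type): buf='okdog' undo_depth=2 redo_depth=0
After op 3 (type): buf='okdogdog' undo_depth=3 redo_depth=0
After op 4 (undo): buf='okdog' undo_depth=2 redo_depth=1
After op 5 (type): buf='okdogbar' undo_depth=3 redo_depth=0
After op 6 (delete): buf='okd' undo_depth=4 redo_depth=0

Answer: okd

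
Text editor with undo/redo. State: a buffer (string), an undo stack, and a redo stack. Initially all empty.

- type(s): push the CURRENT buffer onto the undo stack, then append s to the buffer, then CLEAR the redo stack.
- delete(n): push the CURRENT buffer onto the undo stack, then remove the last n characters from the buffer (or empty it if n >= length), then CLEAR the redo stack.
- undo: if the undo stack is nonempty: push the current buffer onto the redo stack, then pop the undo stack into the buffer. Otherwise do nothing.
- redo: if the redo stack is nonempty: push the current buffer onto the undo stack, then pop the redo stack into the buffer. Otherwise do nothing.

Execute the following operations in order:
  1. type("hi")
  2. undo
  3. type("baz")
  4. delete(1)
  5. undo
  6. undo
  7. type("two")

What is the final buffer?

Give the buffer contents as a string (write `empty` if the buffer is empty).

Answer: two

Derivation:
After op 1 (type): buf='hi' undo_depth=1 redo_depth=0
After op 2 (undo): buf='(empty)' undo_depth=0 redo_depth=1
After op 3 (type): buf='baz' undo_depth=1 redo_depth=0
After op 4 (delete): buf='ba' undo_depth=2 redo_depth=0
After op 5 (undo): buf='baz' undo_depth=1 redo_depth=1
After op 6 (undo): buf='(empty)' undo_depth=0 redo_depth=2
After op 7 (type): buf='two' undo_depth=1 redo_depth=0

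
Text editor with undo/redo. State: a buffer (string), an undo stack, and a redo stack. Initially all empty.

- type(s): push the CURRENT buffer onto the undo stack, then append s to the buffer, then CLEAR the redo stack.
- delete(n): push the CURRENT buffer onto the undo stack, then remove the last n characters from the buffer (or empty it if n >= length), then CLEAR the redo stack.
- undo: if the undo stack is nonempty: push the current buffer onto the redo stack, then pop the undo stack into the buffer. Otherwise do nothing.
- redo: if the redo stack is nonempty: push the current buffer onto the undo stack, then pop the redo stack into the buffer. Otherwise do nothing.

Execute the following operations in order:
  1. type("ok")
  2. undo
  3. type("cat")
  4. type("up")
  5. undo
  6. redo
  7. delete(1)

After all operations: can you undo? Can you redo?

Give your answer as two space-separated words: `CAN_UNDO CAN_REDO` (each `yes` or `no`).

After op 1 (type): buf='ok' undo_depth=1 redo_depth=0
After op 2 (undo): buf='(empty)' undo_depth=0 redo_depth=1
After op 3 (type): buf='cat' undo_depth=1 redo_depth=0
After op 4 (type): buf='catup' undo_depth=2 redo_depth=0
After op 5 (undo): buf='cat' undo_depth=1 redo_depth=1
After op 6 (redo): buf='catup' undo_depth=2 redo_depth=0
After op 7 (delete): buf='catu' undo_depth=3 redo_depth=0

Answer: yes no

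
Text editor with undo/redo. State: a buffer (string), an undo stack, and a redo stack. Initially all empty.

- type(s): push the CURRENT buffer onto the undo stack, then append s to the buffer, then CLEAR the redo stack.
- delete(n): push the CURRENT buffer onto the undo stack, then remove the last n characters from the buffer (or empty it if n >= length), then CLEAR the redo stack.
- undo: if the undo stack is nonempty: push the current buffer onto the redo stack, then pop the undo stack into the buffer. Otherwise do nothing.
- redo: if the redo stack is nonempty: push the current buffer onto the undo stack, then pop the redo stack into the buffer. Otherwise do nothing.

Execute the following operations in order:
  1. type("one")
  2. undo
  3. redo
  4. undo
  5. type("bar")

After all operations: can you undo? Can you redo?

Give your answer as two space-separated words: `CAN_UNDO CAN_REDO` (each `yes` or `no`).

After op 1 (type): buf='one' undo_depth=1 redo_depth=0
After op 2 (undo): buf='(empty)' undo_depth=0 redo_depth=1
After op 3 (redo): buf='one' undo_depth=1 redo_depth=0
After op 4 (undo): buf='(empty)' undo_depth=0 redo_depth=1
After op 5 (type): buf='bar' undo_depth=1 redo_depth=0

Answer: yes no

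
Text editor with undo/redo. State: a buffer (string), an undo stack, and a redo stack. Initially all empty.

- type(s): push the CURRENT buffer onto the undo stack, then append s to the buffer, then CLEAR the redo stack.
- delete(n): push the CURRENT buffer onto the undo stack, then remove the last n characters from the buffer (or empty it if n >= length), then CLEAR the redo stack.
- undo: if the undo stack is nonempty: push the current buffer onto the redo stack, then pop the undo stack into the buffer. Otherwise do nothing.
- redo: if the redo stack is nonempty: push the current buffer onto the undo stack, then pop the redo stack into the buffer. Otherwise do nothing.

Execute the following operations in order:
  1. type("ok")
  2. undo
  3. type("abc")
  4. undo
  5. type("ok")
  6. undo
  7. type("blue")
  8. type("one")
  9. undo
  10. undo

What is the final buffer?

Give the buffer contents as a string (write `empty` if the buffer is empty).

Answer: empty

Derivation:
After op 1 (type): buf='ok' undo_depth=1 redo_depth=0
After op 2 (undo): buf='(empty)' undo_depth=0 redo_depth=1
After op 3 (type): buf='abc' undo_depth=1 redo_depth=0
After op 4 (undo): buf='(empty)' undo_depth=0 redo_depth=1
After op 5 (type): buf='ok' undo_depth=1 redo_depth=0
After op 6 (undo): buf='(empty)' undo_depth=0 redo_depth=1
After op 7 (type): buf='blue' undo_depth=1 redo_depth=0
After op 8 (type): buf='blueone' undo_depth=2 redo_depth=0
After op 9 (undo): buf='blue' undo_depth=1 redo_depth=1
After op 10 (undo): buf='(empty)' undo_depth=0 redo_depth=2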